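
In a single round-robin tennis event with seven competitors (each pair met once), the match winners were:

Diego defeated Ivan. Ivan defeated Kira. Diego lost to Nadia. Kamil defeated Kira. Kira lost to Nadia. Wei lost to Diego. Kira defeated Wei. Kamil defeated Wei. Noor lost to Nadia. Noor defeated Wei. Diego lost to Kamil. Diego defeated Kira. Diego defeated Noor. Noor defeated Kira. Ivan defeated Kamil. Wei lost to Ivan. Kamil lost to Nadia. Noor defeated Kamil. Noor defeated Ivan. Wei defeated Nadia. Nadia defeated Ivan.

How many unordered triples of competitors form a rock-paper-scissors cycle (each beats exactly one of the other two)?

Win totals: Ivan 3, Kamil 3, Nadia 5, Wei 1, Noor 4, Diego 4, Kira 1.
A competitor with w wins dominates both others in C(w,2) triples; summing gives 3 + 3 + 10 + 0 + 6 + 6 + 0 = 28 transitive triples.
Total triples C(7,3) = 35, so cyclic triples = 35 − 28 = 7.

7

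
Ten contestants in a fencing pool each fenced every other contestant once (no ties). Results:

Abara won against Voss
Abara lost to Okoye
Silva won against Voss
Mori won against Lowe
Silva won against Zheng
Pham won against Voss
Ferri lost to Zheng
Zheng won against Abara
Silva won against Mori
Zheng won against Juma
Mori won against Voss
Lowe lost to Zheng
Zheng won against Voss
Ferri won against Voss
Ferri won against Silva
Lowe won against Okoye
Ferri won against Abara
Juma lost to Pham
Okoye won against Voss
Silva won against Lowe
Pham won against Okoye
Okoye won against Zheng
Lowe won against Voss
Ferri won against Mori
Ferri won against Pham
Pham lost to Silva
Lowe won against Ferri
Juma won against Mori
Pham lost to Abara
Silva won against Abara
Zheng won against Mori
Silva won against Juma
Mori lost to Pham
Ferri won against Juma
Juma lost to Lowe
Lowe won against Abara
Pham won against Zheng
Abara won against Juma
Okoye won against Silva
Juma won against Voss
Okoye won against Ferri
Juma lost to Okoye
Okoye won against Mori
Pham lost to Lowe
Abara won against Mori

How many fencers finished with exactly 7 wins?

Win totals: Abara 4, Silva 7, Voss 0, Pham 5, Zheng 6, Lowe 6, Mori 2, Okoye 7, Juma 2, Ferri 6.
Exactly 7: Silva, Okoye — 2 fencers.

2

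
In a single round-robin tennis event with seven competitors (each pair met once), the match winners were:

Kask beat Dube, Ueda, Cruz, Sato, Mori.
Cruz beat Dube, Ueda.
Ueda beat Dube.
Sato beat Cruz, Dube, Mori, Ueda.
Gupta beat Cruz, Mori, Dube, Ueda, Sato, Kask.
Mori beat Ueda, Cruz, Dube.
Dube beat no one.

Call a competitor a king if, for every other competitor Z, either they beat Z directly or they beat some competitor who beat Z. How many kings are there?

1

Cruz cannot reach Gupta, Sato, Kask, Mori in two steps.
Gupta reaches everyone (king).
Sato cannot reach Gupta, Kask in two steps.
Kask cannot reach Gupta in two steps.
Ueda cannot reach Cruz, Gupta, Sato, Kask, Mori in two steps.
Mori cannot reach Gupta, Sato, Kask in two steps.
Dube cannot reach Cruz, Gupta, Sato, Kask, Ueda, Mori in two steps.
Kings: Gupta — 1.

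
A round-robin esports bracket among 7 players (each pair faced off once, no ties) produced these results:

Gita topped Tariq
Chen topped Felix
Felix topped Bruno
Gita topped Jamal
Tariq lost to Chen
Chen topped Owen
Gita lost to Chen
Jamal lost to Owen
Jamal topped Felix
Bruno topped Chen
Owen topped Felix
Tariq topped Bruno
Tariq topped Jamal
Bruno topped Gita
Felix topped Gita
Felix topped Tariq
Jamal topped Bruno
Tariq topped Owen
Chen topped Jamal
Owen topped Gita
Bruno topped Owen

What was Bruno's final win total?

3

Bruno's results: beat Gita, Owen, Chen; lost to Felix, Jamal, Tariq.
That is 3 wins.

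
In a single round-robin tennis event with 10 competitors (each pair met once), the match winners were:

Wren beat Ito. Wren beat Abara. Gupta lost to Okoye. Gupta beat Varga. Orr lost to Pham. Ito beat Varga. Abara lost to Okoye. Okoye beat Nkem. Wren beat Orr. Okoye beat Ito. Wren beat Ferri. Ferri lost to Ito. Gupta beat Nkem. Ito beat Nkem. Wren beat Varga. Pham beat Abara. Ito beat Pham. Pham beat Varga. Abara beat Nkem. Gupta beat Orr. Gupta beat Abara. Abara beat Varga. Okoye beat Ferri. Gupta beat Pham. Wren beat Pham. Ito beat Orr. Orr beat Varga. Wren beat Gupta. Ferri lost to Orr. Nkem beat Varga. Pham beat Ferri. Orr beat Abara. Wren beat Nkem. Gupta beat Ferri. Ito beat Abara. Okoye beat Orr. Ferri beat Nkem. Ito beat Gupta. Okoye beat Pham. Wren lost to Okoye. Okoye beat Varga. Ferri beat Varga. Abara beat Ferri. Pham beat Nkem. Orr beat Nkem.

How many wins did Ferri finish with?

2

Ferri's results: beat Nkem, Varga; lost to Ito, Abara, Okoye, Pham, Orr, Wren, Gupta.
That is 2 wins.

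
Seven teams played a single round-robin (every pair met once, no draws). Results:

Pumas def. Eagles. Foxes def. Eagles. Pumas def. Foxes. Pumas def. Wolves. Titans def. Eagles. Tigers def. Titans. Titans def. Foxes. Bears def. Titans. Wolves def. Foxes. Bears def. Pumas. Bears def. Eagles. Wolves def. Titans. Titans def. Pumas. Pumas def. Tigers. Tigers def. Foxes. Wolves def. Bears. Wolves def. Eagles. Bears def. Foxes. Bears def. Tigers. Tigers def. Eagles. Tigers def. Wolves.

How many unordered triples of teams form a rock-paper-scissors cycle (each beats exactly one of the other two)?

4

Win totals: Bears 5, Pumas 4, Eagles 0, Foxes 1, Tigers 4, Wolves 4, Titans 3.
A team with w wins dominates both others in C(w,2) triples; summing gives 10 + 6 + 0 + 0 + 6 + 6 + 3 = 31 transitive triples.
Total triples C(7,3) = 35, so cyclic triples = 35 − 31 = 4.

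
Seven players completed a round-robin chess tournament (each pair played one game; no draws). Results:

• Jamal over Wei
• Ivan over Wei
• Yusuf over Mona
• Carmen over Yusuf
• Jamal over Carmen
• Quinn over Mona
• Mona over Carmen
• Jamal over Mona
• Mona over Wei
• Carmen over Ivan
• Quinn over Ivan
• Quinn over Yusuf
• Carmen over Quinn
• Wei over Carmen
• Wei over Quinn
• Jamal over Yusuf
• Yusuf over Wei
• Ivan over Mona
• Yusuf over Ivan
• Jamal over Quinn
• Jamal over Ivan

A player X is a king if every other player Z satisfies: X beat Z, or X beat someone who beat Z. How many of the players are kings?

1

Jamal reaches everyone (king).
Ivan cannot reach Jamal, Yusuf in two steps.
Yusuf cannot reach Jamal in two steps.
Wei cannot reach Jamal in two steps.
Carmen cannot reach Jamal in two steps.
Mona cannot reach Jamal in two steps.
Quinn cannot reach Jamal in two steps.
Kings: Jamal — 1.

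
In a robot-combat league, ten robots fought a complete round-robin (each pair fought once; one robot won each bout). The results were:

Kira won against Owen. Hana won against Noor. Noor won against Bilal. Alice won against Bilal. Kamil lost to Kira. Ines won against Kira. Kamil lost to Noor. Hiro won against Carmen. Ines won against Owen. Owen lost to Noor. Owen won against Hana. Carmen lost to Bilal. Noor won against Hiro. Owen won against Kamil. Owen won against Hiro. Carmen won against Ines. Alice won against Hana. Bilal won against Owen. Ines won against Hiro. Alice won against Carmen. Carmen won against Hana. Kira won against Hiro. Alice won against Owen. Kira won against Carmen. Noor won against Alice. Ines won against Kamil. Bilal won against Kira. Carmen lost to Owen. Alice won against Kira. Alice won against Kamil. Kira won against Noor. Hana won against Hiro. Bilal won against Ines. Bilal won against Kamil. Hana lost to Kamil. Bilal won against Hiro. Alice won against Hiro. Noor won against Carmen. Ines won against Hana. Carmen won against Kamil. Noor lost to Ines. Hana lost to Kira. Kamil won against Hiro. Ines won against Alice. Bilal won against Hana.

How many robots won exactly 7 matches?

Win totals: Hana 2, Ines 7, Alice 7, Kira 6, Owen 4, Bilal 7, Hiro 1, Carmen 3, Noor 6, Kamil 2.
Exactly 7: Ines, Alice, Bilal — 3 robots.

3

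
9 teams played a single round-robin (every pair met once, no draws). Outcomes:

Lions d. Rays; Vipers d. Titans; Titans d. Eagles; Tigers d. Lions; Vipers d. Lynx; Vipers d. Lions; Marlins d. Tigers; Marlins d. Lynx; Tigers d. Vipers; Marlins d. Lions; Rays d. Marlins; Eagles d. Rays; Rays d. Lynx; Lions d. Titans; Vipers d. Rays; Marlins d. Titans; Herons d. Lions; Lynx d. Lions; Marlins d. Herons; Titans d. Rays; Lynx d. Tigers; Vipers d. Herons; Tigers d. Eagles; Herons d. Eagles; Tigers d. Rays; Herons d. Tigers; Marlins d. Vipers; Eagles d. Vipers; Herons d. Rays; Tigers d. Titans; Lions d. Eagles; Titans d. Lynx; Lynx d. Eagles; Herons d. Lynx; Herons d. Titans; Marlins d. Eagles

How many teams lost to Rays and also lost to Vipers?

Rays beat: Marlins, Lynx.
Vipers beat: Lions, Titans, Herons, Lynx, Rays.
Both beat: Lynx — 1.

1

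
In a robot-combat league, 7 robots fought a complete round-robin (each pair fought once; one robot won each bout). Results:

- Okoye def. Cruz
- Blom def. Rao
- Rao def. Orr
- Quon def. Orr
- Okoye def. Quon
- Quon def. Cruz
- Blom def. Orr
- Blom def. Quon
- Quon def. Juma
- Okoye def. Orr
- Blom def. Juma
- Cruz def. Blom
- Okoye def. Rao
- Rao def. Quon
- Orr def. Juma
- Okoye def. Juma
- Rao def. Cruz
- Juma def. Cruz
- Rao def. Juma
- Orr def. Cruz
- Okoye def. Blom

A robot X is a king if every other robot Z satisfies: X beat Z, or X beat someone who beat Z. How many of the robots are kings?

Juma cannot reach Orr, Quon, Rao, Okoye in two steps.
Cruz cannot reach Okoye in two steps.
Orr cannot reach Quon, Rao, Okoye in two steps.
Quon cannot reach Rao, Okoye in two steps.
Blom cannot reach Okoye in two steps.
Rao cannot reach Okoye in two steps.
Okoye reaches everyone (king).
Kings: Okoye — 1.

1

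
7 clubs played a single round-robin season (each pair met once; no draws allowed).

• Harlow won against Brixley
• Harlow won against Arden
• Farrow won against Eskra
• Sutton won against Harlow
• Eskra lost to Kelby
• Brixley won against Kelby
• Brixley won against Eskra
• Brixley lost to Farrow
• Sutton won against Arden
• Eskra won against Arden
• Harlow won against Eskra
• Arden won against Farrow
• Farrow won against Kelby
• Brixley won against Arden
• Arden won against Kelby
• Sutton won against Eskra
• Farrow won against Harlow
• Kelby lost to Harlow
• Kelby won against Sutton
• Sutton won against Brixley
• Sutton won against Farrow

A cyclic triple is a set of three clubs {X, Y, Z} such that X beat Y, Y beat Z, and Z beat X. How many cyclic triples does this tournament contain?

8

Win totals: Sutton 5, Farrow 4, Brixley 3, Harlow 4, Eskra 1, Arden 2, Kelby 2.
A club with w wins dominates both others in C(w,2) triples; summing gives 10 + 6 + 3 + 6 + 0 + 1 + 1 = 27 transitive triples.
Total triples C(7,3) = 35, so cyclic triples = 35 − 27 = 8.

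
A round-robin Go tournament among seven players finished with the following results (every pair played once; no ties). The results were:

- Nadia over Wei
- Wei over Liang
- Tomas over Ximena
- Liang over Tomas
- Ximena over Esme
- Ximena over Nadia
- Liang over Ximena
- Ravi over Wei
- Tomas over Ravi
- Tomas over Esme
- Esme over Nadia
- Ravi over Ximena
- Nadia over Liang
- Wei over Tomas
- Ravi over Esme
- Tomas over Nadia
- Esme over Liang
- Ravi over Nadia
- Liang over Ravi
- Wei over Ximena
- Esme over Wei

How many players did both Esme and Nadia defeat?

2

Esme beat: Nadia, Wei, Liang.
Nadia beat: Wei, Liang.
Both beat: Wei, Liang — 2.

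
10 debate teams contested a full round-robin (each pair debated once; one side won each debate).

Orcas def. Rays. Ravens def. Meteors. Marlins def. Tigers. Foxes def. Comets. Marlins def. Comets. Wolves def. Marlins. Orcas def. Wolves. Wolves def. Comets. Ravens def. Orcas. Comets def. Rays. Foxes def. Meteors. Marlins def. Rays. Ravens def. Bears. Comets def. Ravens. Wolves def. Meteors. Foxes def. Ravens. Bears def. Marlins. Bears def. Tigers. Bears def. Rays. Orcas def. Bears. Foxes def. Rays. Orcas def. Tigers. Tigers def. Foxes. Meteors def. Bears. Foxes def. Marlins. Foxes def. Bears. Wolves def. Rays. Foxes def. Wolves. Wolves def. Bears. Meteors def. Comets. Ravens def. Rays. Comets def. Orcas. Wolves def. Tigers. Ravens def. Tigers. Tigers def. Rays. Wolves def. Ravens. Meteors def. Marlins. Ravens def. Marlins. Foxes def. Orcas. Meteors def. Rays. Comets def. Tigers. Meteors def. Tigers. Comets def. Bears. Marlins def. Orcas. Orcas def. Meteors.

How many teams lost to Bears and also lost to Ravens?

Bears beat: Marlins, Rays, Tigers.
Ravens beat: Orcas, Marlins, Rays, Tigers, Bears, Meteors.
Both beat: Marlins, Rays, Tigers — 3.

3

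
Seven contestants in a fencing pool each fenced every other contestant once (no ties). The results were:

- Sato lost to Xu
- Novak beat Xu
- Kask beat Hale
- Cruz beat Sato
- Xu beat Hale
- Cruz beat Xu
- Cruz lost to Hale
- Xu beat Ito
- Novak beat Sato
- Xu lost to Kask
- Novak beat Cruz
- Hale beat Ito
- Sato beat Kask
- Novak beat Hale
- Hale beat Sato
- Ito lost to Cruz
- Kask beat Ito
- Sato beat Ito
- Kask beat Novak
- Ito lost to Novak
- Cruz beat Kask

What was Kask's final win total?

4

Kask's results: beat Xu, Novak, Hale, Ito; lost to Cruz, Sato.
That is 4 wins.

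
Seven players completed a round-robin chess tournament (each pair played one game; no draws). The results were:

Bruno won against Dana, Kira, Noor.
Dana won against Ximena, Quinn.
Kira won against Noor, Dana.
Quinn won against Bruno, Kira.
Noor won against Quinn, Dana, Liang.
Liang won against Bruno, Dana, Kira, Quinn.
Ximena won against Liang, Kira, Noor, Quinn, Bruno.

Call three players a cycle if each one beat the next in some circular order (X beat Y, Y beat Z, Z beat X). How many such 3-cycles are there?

10

Win totals: Quinn 2, Ximena 5, Kira 2, Bruno 3, Noor 3, Dana 2, Liang 4.
A player with w wins dominates both others in C(w,2) triples; summing gives 1 + 10 + 1 + 3 + 3 + 1 + 6 = 25 transitive triples.
Total triples C(7,3) = 35, so cyclic triples = 35 − 25 = 10.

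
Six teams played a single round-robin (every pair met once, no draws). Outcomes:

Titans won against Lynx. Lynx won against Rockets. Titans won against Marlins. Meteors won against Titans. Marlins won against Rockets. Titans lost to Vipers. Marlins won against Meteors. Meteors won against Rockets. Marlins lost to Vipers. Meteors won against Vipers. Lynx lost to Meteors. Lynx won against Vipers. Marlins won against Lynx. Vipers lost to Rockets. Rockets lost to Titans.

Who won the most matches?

Win totals: Titans 3, Vipers 2, Lynx 2, Meteors 4, Rockets 1, Marlins 3.
Meteors leads with 4 wins (next highest: 3).

Meteors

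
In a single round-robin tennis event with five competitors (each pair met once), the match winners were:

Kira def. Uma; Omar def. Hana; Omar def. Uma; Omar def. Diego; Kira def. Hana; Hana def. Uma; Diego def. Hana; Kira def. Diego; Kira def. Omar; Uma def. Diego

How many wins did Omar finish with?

3

Omar's results: beat Hana, Uma, Diego; lost to Kira.
That is 3 wins.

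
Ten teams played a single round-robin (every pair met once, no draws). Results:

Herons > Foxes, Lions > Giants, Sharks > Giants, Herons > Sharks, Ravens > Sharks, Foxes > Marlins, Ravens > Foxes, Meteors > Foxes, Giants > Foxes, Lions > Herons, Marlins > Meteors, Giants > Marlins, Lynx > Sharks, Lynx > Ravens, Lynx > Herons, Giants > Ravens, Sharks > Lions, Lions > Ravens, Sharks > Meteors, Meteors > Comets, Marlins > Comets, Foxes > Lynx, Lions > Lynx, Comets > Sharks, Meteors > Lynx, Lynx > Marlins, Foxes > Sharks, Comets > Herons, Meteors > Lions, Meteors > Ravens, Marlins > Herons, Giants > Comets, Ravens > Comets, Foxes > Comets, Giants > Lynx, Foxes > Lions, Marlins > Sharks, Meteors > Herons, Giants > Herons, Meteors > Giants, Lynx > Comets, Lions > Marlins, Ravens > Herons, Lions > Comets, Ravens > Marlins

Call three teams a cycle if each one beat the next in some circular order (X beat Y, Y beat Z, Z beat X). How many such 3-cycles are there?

Win totals: Giants 6, Herons 2, Lynx 5, Sharks 3, Ravens 5, Meteors 7, Comets 2, Foxes 5, Lions 6, Marlins 4.
A team with w wins dominates both others in C(w,2) triples; summing gives 15 + 1 + 10 + 3 + 10 + 21 + 1 + 10 + 15 + 6 = 92 transitive triples.
Total triples C(10,3) = 120, so cyclic triples = 120 − 92 = 28.

28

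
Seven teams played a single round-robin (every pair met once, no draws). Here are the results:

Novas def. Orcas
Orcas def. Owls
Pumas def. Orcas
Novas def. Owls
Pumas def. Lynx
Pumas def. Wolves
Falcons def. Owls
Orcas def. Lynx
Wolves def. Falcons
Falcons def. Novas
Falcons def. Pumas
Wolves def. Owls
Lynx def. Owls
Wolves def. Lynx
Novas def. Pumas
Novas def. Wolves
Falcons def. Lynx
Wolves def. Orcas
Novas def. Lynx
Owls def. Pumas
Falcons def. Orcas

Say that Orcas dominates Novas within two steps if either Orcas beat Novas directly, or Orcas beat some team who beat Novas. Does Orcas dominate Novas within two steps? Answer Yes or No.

Orcas did not beat Novas directly.
Orcas beat Owls, Lynx, but each of them lost to Novas. No two-step path.

No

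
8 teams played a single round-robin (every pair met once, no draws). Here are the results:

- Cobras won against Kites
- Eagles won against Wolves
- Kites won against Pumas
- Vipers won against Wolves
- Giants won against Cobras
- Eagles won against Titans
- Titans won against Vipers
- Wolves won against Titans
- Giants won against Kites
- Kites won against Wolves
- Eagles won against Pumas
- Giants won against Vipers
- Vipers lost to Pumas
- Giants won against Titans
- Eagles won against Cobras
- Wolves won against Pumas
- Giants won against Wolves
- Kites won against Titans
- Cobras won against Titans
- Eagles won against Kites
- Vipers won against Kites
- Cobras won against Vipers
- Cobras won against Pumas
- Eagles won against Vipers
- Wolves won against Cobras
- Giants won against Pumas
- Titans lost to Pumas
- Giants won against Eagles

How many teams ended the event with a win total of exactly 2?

Win totals: Eagles 6, Pumas 2, Giants 7, Vipers 2, Kites 3, Cobras 4, Titans 1, Wolves 3.
Exactly 2: Pumas, Vipers — 2 teams.

2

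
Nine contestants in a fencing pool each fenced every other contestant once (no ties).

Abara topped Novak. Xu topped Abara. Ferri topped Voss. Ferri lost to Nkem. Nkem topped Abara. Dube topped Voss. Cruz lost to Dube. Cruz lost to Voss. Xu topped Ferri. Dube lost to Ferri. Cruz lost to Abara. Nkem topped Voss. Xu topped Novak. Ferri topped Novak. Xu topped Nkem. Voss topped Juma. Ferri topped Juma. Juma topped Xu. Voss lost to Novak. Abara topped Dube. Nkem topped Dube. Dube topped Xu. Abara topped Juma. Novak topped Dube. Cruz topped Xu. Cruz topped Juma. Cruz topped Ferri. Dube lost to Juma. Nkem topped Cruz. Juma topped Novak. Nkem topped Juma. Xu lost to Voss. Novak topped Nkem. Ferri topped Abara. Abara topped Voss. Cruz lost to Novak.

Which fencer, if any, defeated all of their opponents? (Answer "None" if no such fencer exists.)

None

Highest win total is Nkem with 6 (out of 8 possible).
Nkem lost to Xu, Novak, so no fencer went undefeated.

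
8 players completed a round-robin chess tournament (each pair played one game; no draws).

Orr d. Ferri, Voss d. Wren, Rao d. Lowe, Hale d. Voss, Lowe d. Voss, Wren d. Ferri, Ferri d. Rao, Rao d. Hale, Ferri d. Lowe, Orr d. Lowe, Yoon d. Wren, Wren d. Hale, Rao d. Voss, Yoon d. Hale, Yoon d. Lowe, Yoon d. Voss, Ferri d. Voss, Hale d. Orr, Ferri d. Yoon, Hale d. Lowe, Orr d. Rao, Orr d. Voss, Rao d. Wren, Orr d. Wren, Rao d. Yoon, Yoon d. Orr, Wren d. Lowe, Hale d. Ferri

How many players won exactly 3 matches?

1

Win totals: Lowe 1, Wren 3, Rao 5, Hale 4, Orr 5, Voss 1, Yoon 5, Ferri 4.
Exactly 3: Wren — 1 player.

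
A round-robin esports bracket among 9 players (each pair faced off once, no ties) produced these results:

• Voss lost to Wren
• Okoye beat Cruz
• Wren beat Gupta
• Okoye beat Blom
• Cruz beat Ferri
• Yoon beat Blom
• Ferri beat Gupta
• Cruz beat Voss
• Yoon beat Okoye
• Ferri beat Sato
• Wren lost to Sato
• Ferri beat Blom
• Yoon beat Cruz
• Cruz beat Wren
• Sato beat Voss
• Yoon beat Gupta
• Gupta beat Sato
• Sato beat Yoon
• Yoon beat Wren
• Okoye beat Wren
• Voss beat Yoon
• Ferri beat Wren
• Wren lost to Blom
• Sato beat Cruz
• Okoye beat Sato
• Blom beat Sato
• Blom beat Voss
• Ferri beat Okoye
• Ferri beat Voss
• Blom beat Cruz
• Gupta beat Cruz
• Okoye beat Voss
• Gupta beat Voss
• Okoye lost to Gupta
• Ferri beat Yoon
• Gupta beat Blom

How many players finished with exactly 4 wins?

Win totals: Voss 1, Okoye 5, Sato 4, Cruz 3, Gupta 5, Yoon 5, Blom 4, Wren 2, Ferri 7.
Exactly 4: Sato, Blom — 2 players.

2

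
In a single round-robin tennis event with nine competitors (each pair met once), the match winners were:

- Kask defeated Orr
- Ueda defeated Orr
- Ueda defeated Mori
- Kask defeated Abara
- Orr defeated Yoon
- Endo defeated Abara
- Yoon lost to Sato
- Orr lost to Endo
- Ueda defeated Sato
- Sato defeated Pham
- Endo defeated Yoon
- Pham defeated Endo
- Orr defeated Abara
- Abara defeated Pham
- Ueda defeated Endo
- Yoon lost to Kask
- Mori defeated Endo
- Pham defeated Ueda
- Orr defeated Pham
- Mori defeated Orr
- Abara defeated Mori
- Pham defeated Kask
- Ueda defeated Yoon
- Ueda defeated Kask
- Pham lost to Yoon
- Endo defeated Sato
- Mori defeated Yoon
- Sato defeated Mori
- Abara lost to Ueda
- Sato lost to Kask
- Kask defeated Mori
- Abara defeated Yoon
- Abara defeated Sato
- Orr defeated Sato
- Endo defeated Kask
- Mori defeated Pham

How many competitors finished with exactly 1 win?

1

Win totals: Yoon 1, Mori 4, Sato 3, Ueda 7, Pham 3, Abara 4, Kask 5, Endo 5, Orr 4.
Exactly 1: Yoon — 1 competitor.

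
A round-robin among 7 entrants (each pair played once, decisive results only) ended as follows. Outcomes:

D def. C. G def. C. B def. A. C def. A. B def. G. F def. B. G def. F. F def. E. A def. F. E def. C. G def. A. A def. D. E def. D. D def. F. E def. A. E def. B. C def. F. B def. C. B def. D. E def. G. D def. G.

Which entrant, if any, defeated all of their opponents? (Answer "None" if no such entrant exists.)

Highest win total is E with 5 (out of 6 possible).
E lost to F, so no entrant went undefeated.

None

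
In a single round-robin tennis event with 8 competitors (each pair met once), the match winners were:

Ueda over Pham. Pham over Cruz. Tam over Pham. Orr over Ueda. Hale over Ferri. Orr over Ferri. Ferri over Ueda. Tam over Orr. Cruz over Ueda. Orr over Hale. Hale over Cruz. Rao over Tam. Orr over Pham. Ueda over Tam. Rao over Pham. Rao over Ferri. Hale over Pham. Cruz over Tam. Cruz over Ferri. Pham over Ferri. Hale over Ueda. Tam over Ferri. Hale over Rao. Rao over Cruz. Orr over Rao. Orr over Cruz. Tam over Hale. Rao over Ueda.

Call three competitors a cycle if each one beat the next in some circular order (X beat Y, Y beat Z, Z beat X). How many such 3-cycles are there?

Win totals: Ferri 1, Hale 5, Ueda 2, Cruz 3, Orr 6, Rao 5, Pham 2, Tam 4.
A competitor with w wins dominates both others in C(w,2) triples; summing gives 0 + 10 + 1 + 3 + 15 + 10 + 1 + 6 = 46 transitive triples.
Total triples C(8,3) = 56, so cyclic triples = 56 − 46 = 10.

10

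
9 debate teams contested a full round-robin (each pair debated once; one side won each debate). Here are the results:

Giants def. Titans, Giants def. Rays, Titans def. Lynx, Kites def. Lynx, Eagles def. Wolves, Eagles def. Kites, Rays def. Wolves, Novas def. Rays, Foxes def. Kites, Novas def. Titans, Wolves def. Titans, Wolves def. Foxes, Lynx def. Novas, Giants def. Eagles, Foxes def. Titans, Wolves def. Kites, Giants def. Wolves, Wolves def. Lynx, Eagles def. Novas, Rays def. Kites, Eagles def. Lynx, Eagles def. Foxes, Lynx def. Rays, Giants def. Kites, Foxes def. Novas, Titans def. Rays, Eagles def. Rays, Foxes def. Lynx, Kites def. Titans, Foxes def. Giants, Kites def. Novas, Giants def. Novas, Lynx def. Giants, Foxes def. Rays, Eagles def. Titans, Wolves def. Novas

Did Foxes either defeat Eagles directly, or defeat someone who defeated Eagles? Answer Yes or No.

Yes

Foxes did not beat Eagles directly.
Foxes beat Rays, Kites, Titans, Giants, Lynx, Novas. Of those, Giants beat Eagles.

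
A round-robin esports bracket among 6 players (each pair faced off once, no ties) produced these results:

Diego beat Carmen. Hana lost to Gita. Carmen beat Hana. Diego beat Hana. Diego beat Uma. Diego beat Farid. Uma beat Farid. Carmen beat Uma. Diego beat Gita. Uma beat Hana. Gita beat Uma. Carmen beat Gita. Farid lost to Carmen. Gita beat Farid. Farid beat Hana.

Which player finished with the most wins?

Diego

Win totals: Gita 3, Uma 2, Carmen 4, Hana 0, Farid 1, Diego 5.
Diego leads with 5 wins (next highest: 4).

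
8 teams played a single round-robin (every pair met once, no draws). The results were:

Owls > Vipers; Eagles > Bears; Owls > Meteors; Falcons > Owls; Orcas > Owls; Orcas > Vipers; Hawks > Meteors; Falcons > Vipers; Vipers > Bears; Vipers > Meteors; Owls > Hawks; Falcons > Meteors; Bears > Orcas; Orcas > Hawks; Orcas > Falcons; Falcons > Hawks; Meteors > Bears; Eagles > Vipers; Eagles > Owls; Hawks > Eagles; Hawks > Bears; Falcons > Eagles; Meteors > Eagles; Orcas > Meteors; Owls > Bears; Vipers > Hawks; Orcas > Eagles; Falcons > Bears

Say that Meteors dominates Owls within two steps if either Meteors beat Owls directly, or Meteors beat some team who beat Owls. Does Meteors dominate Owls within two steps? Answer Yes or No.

Meteors did not beat Owls directly.
Meteors beat Eagles, Bears. Of those, Eagles beat Owls.

Yes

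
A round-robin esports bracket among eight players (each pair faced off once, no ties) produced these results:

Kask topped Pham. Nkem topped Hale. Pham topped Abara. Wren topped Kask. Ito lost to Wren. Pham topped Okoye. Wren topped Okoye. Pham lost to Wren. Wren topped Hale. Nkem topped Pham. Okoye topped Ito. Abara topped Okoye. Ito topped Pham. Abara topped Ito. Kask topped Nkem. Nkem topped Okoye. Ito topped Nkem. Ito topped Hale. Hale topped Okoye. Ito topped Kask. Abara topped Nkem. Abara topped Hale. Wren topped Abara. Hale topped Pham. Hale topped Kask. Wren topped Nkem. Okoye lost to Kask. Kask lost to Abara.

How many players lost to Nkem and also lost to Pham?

Nkem beat: Okoye, Pham, Hale.
Pham beat: Okoye, Abara.
Both beat: Okoye — 1.

1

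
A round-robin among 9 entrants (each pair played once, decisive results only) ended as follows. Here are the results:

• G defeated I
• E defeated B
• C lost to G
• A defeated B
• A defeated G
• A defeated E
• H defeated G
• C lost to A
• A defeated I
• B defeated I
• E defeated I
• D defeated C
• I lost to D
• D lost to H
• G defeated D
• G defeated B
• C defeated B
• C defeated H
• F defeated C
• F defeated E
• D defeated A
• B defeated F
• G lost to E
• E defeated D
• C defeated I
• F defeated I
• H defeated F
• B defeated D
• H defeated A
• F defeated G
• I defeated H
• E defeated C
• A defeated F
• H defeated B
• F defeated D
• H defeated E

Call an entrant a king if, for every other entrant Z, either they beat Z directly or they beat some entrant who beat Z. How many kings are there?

7

A reaches everyone (king).
B reaches everyone (king).
C reaches everyone (king).
D reaches everyone (king).
E reaches everyone (king).
F reaches everyone (king).
G cannot reach E in two steps.
H reaches everyone (king).
I cannot reach C in two steps.
Kings: A, B, C, D, E, F, H — 7.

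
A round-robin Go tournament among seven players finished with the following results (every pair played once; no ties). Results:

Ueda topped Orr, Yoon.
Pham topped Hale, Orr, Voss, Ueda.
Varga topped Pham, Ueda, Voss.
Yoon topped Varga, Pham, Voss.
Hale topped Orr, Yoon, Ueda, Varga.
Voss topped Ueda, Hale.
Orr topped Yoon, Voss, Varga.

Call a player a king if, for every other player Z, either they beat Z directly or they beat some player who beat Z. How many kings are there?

Orr reaches everyone (king).
Voss cannot reach Pham in two steps.
Yoon reaches everyone (king).
Pham reaches everyone (king).
Hale reaches everyone (king).
Ueda cannot reach Hale in two steps.
Varga reaches everyone (king).
Kings: Orr, Yoon, Pham, Hale, Varga — 5.

5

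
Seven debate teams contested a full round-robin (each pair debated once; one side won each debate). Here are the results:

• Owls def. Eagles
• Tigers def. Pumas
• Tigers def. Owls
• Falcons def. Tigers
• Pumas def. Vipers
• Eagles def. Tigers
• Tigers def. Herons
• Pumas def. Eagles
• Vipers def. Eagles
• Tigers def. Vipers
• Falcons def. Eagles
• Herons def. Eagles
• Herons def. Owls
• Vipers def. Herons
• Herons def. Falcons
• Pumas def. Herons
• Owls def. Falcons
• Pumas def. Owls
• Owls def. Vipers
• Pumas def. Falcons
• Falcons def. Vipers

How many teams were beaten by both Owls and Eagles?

Owls beat: Falcons, Eagles, Vipers.
Eagles beat: Tigers.
No one was beaten by both.

0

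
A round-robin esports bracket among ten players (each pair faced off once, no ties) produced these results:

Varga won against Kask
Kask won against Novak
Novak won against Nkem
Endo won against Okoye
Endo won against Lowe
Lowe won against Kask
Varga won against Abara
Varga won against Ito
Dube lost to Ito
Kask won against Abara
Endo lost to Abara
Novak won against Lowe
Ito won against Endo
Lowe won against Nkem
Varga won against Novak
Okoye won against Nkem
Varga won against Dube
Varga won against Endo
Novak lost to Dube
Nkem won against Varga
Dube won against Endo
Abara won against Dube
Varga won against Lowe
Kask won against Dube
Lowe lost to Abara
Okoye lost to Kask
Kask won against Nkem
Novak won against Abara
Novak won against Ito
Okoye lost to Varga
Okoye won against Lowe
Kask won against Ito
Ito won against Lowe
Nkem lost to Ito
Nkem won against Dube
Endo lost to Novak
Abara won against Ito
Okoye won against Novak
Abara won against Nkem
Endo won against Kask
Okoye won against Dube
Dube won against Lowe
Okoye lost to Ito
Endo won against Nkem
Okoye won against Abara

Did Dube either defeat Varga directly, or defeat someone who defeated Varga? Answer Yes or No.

Dube did not beat Varga directly.
Dube beat Novak, Lowe, Endo, but each of them lost to Varga. No two-step path.

No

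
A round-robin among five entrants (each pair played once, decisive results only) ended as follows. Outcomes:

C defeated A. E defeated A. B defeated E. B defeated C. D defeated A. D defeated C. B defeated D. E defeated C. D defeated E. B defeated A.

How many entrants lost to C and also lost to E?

1

C beat: A.
E beat: A, C.
Both beat: A — 1.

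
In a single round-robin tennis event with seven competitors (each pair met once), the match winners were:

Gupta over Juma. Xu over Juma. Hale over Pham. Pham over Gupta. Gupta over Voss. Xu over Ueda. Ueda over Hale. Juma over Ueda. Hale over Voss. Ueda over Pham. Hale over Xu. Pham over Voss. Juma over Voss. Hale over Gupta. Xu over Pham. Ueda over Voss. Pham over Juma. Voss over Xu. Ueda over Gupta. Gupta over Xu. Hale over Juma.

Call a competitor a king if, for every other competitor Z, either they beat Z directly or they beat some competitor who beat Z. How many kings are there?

Pham cannot reach Hale in two steps.
Voss cannot reach Gupta, Hale in two steps.
Juma reaches everyone (king).
Gupta cannot reach Hale in two steps.
Hale reaches everyone (king).
Ueda reaches everyone (king).
Xu reaches everyone (king).
Kings: Juma, Hale, Ueda, Xu — 4.

4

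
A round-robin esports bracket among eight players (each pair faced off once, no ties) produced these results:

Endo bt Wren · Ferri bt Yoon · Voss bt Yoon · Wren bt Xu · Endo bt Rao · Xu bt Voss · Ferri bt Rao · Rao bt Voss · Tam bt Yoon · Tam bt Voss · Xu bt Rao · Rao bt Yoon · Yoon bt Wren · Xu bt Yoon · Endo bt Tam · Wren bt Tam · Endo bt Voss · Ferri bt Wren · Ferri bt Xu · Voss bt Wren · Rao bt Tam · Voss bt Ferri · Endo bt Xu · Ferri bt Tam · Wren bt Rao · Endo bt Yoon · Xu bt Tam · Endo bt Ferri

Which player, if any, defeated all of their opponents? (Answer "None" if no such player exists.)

Endo

Endo has 7 wins out of 7 opponents — a perfect record.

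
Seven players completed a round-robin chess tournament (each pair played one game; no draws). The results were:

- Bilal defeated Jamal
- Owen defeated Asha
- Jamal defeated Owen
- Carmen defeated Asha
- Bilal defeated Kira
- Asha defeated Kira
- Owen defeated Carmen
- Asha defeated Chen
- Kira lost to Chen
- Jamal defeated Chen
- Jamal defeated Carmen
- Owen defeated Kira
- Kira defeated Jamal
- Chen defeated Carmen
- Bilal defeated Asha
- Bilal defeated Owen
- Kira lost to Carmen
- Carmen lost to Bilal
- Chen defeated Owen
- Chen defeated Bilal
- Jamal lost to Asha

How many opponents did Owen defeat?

3

Owen's results: beat Carmen, Asha, Kira; lost to Bilal, Chen, Jamal.
That is 3 wins.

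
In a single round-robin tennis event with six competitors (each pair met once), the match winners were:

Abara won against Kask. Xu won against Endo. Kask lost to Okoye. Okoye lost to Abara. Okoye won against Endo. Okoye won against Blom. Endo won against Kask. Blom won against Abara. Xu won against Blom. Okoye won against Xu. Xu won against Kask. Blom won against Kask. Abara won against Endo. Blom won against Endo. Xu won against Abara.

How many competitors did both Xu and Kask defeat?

Xu beat: Endo, Abara, Blom, Kask.
Kask beat: no one.
No one was beaten by both.

0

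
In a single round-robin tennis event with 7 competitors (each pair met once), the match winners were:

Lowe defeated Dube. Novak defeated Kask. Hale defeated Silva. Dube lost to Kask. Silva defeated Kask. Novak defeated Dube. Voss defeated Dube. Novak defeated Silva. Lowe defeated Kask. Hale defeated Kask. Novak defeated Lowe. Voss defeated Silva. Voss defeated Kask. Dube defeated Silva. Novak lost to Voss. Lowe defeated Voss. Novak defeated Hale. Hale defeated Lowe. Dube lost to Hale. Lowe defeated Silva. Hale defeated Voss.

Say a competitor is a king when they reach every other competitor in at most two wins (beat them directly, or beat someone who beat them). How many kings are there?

Silva cannot reach Voss, Novak, Hale, Lowe in two steps.
Kask cannot reach Voss, Novak, Hale, Lowe in two steps.
Voss reaches everyone (king).
Novak reaches everyone (king).
Hale reaches everyone (king).
Dube cannot reach Voss, Novak, Hale, Lowe in two steps.
Lowe cannot reach Hale in two steps.
Kings: Voss, Novak, Hale — 3.

3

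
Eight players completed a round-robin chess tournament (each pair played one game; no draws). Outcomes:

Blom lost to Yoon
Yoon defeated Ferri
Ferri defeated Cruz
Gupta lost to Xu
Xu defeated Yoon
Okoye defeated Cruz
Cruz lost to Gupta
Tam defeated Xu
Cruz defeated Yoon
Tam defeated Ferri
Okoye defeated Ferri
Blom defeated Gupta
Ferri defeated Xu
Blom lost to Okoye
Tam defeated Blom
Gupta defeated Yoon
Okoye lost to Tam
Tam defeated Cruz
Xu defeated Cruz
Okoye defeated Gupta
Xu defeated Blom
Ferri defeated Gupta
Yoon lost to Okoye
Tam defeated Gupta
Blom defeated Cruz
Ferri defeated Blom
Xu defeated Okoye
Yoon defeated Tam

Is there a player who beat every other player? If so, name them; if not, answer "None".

Highest win total is Tam with 6 (out of 7 possible).
Tam lost to Yoon, so no player went undefeated.

None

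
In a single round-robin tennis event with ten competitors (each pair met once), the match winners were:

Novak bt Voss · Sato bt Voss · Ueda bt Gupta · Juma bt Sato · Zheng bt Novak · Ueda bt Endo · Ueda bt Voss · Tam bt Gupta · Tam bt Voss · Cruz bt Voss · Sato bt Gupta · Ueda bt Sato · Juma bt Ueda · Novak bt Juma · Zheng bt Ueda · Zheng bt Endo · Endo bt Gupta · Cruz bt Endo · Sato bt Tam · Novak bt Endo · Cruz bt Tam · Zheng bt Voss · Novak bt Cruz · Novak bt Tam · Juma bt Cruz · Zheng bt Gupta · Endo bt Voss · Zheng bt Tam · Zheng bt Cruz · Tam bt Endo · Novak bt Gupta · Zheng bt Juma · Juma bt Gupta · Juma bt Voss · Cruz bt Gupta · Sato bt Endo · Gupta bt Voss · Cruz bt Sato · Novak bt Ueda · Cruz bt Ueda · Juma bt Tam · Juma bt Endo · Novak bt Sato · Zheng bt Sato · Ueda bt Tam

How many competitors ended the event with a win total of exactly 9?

Win totals: Zheng 9, Ueda 5, Voss 0, Juma 7, Gupta 1, Tam 3, Novak 8, Sato 4, Cruz 6, Endo 2.
Exactly 9: Zheng — 1 competitor.

1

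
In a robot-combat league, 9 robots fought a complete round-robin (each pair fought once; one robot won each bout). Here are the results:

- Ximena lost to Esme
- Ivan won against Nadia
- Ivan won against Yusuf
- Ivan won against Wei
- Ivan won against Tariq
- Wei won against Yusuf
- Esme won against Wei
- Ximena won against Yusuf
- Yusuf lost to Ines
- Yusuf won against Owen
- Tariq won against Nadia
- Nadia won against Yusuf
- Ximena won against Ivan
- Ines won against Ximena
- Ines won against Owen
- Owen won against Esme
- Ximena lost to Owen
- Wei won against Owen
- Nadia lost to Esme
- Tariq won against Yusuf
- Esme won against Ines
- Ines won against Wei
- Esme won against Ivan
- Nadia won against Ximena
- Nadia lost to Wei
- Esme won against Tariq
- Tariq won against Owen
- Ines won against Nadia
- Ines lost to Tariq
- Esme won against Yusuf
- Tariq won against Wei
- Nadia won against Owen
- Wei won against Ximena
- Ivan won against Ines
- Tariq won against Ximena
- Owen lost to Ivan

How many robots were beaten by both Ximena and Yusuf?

Ximena beat: Yusuf, Ivan.
Yusuf beat: Owen.
No one was beaten by both.

0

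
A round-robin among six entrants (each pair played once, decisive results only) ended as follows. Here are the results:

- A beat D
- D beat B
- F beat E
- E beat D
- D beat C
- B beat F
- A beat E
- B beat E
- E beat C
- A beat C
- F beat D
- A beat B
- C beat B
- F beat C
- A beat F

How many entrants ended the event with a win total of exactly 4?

Win totals: A 5, B 2, C 1, D 2, E 2, F 3.
No entrant has exactly 4 wins.

0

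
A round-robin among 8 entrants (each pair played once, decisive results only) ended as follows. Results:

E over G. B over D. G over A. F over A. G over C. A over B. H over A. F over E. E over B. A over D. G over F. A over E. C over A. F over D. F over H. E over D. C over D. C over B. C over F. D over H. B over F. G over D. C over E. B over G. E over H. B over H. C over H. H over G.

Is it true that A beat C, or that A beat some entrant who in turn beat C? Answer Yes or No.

No

A did not beat C directly.
A beat B, D, E, but each of them lost to C. No two-step path.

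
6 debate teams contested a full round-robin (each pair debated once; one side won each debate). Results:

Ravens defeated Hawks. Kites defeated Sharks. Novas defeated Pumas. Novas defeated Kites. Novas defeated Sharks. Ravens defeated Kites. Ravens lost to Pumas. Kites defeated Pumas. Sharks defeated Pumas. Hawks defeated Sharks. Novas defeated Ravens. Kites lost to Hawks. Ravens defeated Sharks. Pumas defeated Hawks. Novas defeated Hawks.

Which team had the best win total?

Novas

Win totals: Kites 2, Pumas 2, Ravens 3, Sharks 1, Hawks 2, Novas 5.
Novas leads with 5 wins (next highest: 3).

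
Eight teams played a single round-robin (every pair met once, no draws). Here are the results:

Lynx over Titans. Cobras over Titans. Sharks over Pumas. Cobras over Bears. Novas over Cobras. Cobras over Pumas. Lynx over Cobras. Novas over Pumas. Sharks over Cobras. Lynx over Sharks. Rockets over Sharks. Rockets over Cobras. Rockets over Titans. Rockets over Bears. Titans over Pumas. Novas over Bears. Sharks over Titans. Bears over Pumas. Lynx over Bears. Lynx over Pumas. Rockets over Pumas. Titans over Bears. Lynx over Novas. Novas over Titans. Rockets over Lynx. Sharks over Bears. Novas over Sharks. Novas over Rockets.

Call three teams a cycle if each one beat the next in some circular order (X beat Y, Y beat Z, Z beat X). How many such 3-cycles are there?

1

Win totals: Bears 1, Sharks 4, Rockets 6, Titans 2, Novas 6, Cobras 3, Lynx 6, Pumas 0.
A team with w wins dominates both others in C(w,2) triples; summing gives 0 + 6 + 15 + 1 + 15 + 3 + 15 + 0 = 55 transitive triples.
Total triples C(8,3) = 56, so cyclic triples = 56 − 55 = 1.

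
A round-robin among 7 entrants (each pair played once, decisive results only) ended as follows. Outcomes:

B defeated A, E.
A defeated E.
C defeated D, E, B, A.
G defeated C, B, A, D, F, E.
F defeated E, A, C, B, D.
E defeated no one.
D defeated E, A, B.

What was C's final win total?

C's results: beat A, B, D, E; lost to F, G.
That is 4 wins.

4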